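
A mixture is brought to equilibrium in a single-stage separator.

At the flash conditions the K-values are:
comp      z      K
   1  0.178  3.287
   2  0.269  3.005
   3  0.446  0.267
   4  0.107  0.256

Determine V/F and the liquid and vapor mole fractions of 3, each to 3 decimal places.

Rachford–Rice: g(V/F) = Σ zᵢ(Kᵢ−1)/(1+V/F(Kᵢ−1)) = 0.
g(0) = ΣzᵢKᵢ − 1 = 0.540 and g(1) = 1 − Σzᵢ/Kᵢ = -1.232, so a root lies in (0, 1).
Newton iteration, V/F⁰ = 0.5:
  V/F = 0.500: g = -0.1836, g' = -1.220 → V/F = 0.349
  V/F = 0.349: g = -0.0037, g' = -1.203 → V/F = 0.346
Converged at V/F = 0.346.
Compositions from xᵢ = zᵢ/(1+V/F(Kᵢ−1)), yᵢ = Kᵢxᵢ:
  1: x = 0.099, y = 0.326
  2: x = 0.159, y = 0.477
  3: x = 0.598, y = 0.160
  4: x = 0.144, y = 0.037

V/F = 0.346, x_3 = 0.598, y_3 = 0.160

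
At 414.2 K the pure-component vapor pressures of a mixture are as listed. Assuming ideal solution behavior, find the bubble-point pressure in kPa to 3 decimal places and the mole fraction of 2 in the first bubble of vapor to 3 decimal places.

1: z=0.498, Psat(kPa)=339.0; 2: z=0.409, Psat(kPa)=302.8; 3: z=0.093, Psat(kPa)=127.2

Pbub = 304.497 kPa, y_2 = 0.407

At the bubble point ψ → 0, so ΣzᵢKᵢ = 1 with Kᵢ = Pᵢˢᵃᵗ/P ⇒ P = ΣzᵢPᵢˢᵃᵗ.
P = 0.498·339.0 + 0.409·302.8 + 0.093·127.2 = 304.497 kPa
yᵢ = zᵢPᵢˢᵃᵗ/P ⇒ y_2 = 0.409·302.8/304.497 = 0.407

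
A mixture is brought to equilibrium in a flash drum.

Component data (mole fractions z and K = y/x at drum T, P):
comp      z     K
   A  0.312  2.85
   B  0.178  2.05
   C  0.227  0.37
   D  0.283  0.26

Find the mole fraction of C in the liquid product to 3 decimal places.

x_C = 0.297

Let ψ = V/F and solve Σ zᵢ(Kᵢ−1)/(1+ψ(Kᵢ−1)) = 0.
Feasibility: ΣzᵢKᵢ = 1.412, Σzᵢ/Kᵢ = 1.898 — both > 1, two phases present.
Newton iteration, ψ⁰ = 0.5:
  ψ = 0.500: g = -0.1188, g' = -0.955 → ψ = 0.376
  ψ = 0.376: g = -0.0028, g' = -0.925 → ψ = 0.373
Converged at ψ = 0.373.
Compositions from xᵢ = zᵢ/(1+ψ(Kᵢ−1)), yᵢ = Kᵢxᵢ:
  A: x = 0.185, y = 0.526
  B: x = 0.128, y = 0.262
  C: x = 0.297, y = 0.110
  D: x = 0.391, y = 0.102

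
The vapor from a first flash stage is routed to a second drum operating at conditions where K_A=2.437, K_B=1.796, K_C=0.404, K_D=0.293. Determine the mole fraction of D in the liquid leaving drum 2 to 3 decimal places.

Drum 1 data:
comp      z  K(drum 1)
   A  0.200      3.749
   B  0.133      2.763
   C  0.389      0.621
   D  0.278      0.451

Drum 1:
Rachford–Rice: g(ψ₁) = Σ zᵢ(Kᵢ−1)/(1+ψ₁(Kᵢ−1)) = 0.
Check two-phase: ΣzᵢKᵢ = 1.484 > 1 and Σzᵢ/Kᵢ = 1.344 > 1, so g(0) = 0.484 > 0 and g(1) = -0.344 < 0.
Iterate (Newton) starting at ψ₁ = 0.5:
  ψ₁ = 0.500: g = -0.0361, g' = -0.629 → ψ₁ = 0.443
  ψ₁ = 0.443: g = 0.0010, g' = -0.665 → ψ₁ = 0.444
Converged at ψ₁ = 0.444.
Drum-1 compositions:
  A: x = 0.090, y = 0.338
  B: x = 0.075, y = 0.206
  C: x = 0.468, y = 0.290
  D: x = 0.368, y = 0.166
Drum-2 feed = drum-1 vapor: z₂ = (0.3376, 0.2061, 0.2905, 0.1658).
Drum 2:
Let ψ₂ = V/F and solve Σ zᵢ(Kᵢ−1)/(1+ψ₂(Kᵢ−1)) = 0.
Feasibility: ΣzᵢKᵢ = 1.359, Σzᵢ/Kᵢ = 1.538 — both > 1, two phases present.
Newton iteration, ψ₂⁰ = 0.5:
  ψ₂ = 0.500: g = -0.0282, g' = -0.711 → ψ₂ = 0.460
Converged at ψ₂ = 0.460.
  A: x = 0.203, y = 0.495
  B: x = 0.151, y = 0.271
  C: x = 0.400, y = 0.162
  D: x = 0.246, y = 0.072

x_D (drum 2) = 0.246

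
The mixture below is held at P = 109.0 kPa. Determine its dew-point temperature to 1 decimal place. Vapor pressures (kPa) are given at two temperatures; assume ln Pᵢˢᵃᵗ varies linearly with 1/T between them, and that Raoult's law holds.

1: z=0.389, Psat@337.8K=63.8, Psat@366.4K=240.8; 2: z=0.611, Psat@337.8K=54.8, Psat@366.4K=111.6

T = 357.4 K

Dew-point temperature: Σzᵢ·P/Pᵢˢᵃᵗ(T) = 1. Interpolate ln Pᵢˢᵃᵗ = aᵢ + bᵢ/T.
  T = 337.8 K: ΣzᵢP/Pᵢˢᵃᵗ = 1.8799
  T = 366.4 K: ΣzᵢP/Pᵢˢᵃᵗ = 0.7728
  T = 352.1 K: ΣzᵢP/Pᵢˢᵃᵗ = 1.1724
  T = 359.2 K: ΣzᵢP/Pᵢˢᵃᵗ = 0.9474
  T = 355.6 K: ΣzᵢP/Pᵢˢᵃᵗ = 1.0538
  T = 357.4 K: ΣzᵢP/Pᵢˢᵃᵗ = 0.9987
Interpolating between 355.6 K and 357.4 K gives T ≈ 357.4 K.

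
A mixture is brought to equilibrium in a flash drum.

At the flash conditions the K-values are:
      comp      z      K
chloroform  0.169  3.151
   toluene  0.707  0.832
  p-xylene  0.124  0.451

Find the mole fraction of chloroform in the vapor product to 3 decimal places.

Newton–Raphson from β = 0.63:
  β = 0.630: g = -0.0826, g' = -0.253 → β = 0.304
  β = 0.304: g = 0.0129, g' = -0.362 → β = 0.340
  β = 0.340: g = 0.0004, g' = -0.340 → β = 0.341
Converged at β = 0.341.
Compositions from xᵢ = zᵢ/(1+β(Kᵢ−1)), yᵢ = Kᵢxᵢ:
  chloroform: x = 0.098, y = 0.307
  toluene: x = 0.750, y = 0.624
  p-xylene: x = 0.153, y = 0.069

y_chloroform = 0.307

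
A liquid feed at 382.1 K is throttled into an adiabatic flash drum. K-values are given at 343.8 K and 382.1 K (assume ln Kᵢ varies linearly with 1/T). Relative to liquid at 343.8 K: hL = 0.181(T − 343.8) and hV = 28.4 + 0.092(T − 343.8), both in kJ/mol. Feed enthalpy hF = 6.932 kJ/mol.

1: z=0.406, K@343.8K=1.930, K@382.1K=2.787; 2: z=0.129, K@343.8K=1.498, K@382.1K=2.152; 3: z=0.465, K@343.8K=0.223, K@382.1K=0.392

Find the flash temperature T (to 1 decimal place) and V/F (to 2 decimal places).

Adiabatic flash: solve Rachford–Rice at each trial T, then check hF = ψ·hV(T) + (1−ψ)·hL(T).
  T = 343.8 K: K = (1.930, 1.498, 0.223), RR gives ψ = 0.123, H_out = 3.488 kJ/mol
  T = 382.1 K: K = (2.787, 2.152, 0.392), RR gives ψ = 0.591, H_out = 21.702 kJ/mol
  T = 363.0 K: K = (2.343, 1.814, 0.300), RR gives ψ = 0.377, H_out = 13.550 kJ/mol
  T = 353.4 K: K = (2.132, 1.653, 0.260), RR gives ψ = 0.261, H_out = 8.932 kJ/mol
  T = 348.6 K: K = (2.030, 1.574, 0.241), RR gives ψ = 0.196, H_out = 6.347 kJ/mol
  T = 351.0 K: K = (2.081, 1.613, 0.250), RR gives ψ = 0.229, H_out = 7.669 kJ/mol
  T = 349.8 K: K = (2.055, 1.594, 0.246), RR gives ψ = 0.213, H_out = 7.016 kJ/mol
Linear interpolation between T = 348.6 (H_out = 6.347) and T = 349.8 (H_out = 7.016) on hF = 6.932 gives T ≈ 349.6 K, at which ψ = 0.21.

T = 349.6 K, V/F = 0.21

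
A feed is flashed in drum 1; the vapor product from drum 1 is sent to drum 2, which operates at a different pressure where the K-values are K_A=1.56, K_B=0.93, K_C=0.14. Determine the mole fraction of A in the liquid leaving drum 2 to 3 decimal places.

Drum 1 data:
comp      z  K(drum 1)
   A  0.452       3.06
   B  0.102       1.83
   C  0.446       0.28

Drum 1:
Newton iteration, ψ₁⁰ = 0.68:
  ψ₁ = 0.680: g = -0.1872, g' = -1.249 → ψ₁ = 0.530
  ψ₁ = 0.530: g = -0.0155, g' = -1.077 → ψ₁ = 0.516
Converged at ψ₁ = 0.516.
Drum-1 compositions:
  A: x = 0.219, y = 0.671
  B: x = 0.071, y = 0.131
  C: x = 0.709, y = 0.199
Drum-2 feed = drum-1 vapor: z₂ = (0.6707, 0.1307, 0.1986).
Drum 2:
Newton–Raphson from ψ₂ = 0.5:
  ψ₂ = 0.500: g = -0.0158, g' = -0.581 → ψ₂ = 0.473
  ψ₂ = 0.473: g = -0.0004, g' = -0.549 → ψ₂ = 0.472
Converged at ψ₂ = 0.472.
  A: x = 0.530, y = 0.827
  B: x = 0.135, y = 0.126
  C: x = 0.334, y = 0.047

x_A (drum 2) = 0.530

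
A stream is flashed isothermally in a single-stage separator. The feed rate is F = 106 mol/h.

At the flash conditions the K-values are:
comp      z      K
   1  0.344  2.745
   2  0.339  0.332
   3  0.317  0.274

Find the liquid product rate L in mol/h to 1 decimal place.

Newton iteration, V/F⁰ = 0.5:
  V/F = 0.500: g = -0.3807, g' = -1.052 → V/F = 0.138
  V/F = 0.138: g = -0.0214, g' = -1.070 → V/F = 0.118
Converged at V/F = 0.118.
Then V = V/F·F = 0.1182·106 = 12.5 mol/h and L = F − V = 93.5 mol/h.

L = 93.5 mol/h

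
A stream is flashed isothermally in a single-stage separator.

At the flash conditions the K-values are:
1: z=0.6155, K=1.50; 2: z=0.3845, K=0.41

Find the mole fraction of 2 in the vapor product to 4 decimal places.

Material balance + equilibrium reduce to Σ zᵢ(Kᵢ−1)/(1+ψ(Kᵢ−1)) = 0.
Feasibility: ΣzᵢKᵢ = 1.0809, Σzᵢ/Kᵢ = 1.3481 — both > 1, two phases present.
Iterate (Newton) starting at ψ = 0.5:
  ψ = 0.5000: g = -0.07558, g' = -0.3678 → ψ = 0.2945
  ψ = 0.2945: g = -0.00631, g' = -0.3130 → ψ = 0.2743
  ψ = 0.2743: g = -0.00004, g' = -0.3095 → ψ = 0.2742
Converged at ψ = 0.2742.
Compositions from xᵢ = zᵢ/(1+ψ(Kᵢ−1)), yᵢ = Kᵢxᵢ:
  1: x = 0.5413, y = 0.8119
  2: x = 0.4587, y = 0.1881

y_2 = 0.1881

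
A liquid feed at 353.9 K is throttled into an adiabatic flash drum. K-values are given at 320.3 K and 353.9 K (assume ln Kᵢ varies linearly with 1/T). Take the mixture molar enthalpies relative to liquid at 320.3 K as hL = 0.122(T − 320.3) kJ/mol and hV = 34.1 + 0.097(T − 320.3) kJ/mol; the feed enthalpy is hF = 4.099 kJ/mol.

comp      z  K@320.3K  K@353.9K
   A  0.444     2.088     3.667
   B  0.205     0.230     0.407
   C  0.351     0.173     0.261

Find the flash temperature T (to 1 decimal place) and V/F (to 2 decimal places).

T = 323.9 K, V/F = 0.11

Adiabatic flash: solve Rachford–Rice at each trial T, then check hF = ψ·hV(T) + (1−ψ)·hL(T).
  T = 320.3 K: K = (2.088, 0.230, 0.173), RR gives ψ = 0.040, H_out = 1.358 kJ/mol
  T = 353.9 K: K = (3.667, 0.407, 0.261), RR gives ψ = 0.437, H_out = 18.624 kJ/mol
  T = 337.1 K: K = (2.806, 0.310, 0.215), RR gives ψ = 0.284, H_out = 11.599 kJ/mol
  T = 328.7 K: K = (2.430, 0.268, 0.193), RR gives ψ = 0.181, H_out = 7.152 kJ/mol
  T = 324.5 K: K = (2.255, 0.249, 0.183), RR gives ψ = 0.117, H_out = 4.482 kJ/mol
  T = 322.4 K: K = (2.170, 0.239, 0.178), RR gives ψ = 0.080, H_out = 2.987 kJ/mol
  T = 323.4 K: K = (2.210, 0.244, 0.180), RR gives ψ = 0.098, H_out = 3.714 kJ/mol
  T = 323.9 K: K = (2.230, 0.246, 0.182), RR gives ψ = 0.107, H_out = 4.067 kJ/mol
Linear interpolation between T = 323.9 (H_out = 4.067) and T = 324.5 (H_out = 4.482) on hF = 4.099 gives T ≈ 323.9 K, at which ψ = 0.11.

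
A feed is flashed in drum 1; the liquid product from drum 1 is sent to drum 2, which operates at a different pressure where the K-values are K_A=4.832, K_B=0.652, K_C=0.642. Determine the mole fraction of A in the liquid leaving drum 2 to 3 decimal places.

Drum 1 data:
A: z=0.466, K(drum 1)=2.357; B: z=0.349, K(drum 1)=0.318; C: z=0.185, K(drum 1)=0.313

Drum 1:
Let ψ₁ = V/F and solve Σ zᵢ(Kᵢ−1)/(1+ψ₁(Kᵢ−1)) = 0.
g(0) = ΣzᵢKᵢ − 1 = 0.267 and g(1) = 1 − Σzᵢ/Kᵢ = -0.886, so a root lies in (0, 1).
Iterate (Newton) starting at ψ₁ = 0.5:
  ψ₁ = 0.500: g = -0.1780, g' = -0.881 → ψ₁ = 0.298
  ψ₁ = 0.298: g = -0.0082, g' = -0.829 → ψ₁ = 0.288
Converged at ψ₁ = 0.288.
Drum-1 compositions:
  A: x = 0.335, y = 0.790
  B: x = 0.434, y = 0.138
  C: x = 0.231, y = 0.072
Drum-2 feed = drum-1 liquid: z₂ = (0.3350, 0.4343, 0.2306).
Drum 2:
Material balance + equilibrium reduce to Σ zᵢ(Kᵢ−1)/(1+ψ₂(Kᵢ−1)) = 0.
g(0) = ΣzᵢKᵢ − 1 = 1.050 and g(1) = 1 − Σzᵢ/Kᵢ = -0.095, so a root lies in (0, 1).
Iterate (Newton) starting at ψ₂ = 0.63:
  ψ₂ = 0.630: g = 0.0758, g' = -0.558 → ψ₂ = 0.766
  ψ₂ = 0.766: g = 0.0064, g' = -0.472 → ψ₂ = 0.780
Converged at ψ₂ = 0.780.
  A: x = 0.084, y = 0.406
  B: x = 0.596, y = 0.389
  C: x = 0.320, y = 0.205

x_A (drum 2) = 0.084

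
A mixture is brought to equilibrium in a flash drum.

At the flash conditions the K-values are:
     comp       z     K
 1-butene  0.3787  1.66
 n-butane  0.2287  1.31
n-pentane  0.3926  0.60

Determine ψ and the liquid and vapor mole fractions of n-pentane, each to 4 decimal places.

Rachford–Rice: g(ψ) = Σ zᵢ(Kᵢ−1)/(1+ψ(Kᵢ−1)) = 0.
g(0) = ΣzᵢKᵢ − 1 = 0.1638 and g(1) = 1 − Σzᵢ/Kᵢ = -0.0570, so a root lies in (0, 1).
Iterate (Newton) starting at ψ = 0.5:
  ψ = 0.5000: g = 0.05301, g' = -0.2079 → ψ = 0.7550
  ψ = 0.7550: g = -0.00072, g' = -0.2168 → ψ = 0.7517
Converged at ψ = 0.7517.
Compositions from xᵢ = zᵢ/(1+ψ(Kᵢ−1)), yᵢ = Kᵢxᵢ:
  1-butene: x = 0.2531, y = 0.4202
  n-butane: x = 0.1855, y = 0.2430
  n-pentane: x = 0.5614, y = 0.3368

ψ = 0.7517, x_n-pentane = 0.5614, y_n-pentane = 0.3368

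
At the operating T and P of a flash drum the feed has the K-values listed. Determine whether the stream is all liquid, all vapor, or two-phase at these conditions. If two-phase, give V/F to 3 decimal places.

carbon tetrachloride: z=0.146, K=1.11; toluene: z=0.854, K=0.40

ΣzᵢKᵢ = 0.504; Σzᵢ/Kᵢ = 2.267.
Since ΣzᵢKᵢ < 1 the mixture is below its bubble point — single liquid phase.

all liquid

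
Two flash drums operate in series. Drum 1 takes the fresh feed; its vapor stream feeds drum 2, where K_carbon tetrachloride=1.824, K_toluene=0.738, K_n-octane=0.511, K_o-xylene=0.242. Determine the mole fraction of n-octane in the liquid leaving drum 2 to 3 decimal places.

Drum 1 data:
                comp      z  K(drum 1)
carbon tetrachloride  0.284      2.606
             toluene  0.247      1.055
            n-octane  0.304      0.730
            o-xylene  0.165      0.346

x_n-octane (drum 2) = 0.285

Drum 1:
Material balance + equilibrium reduce to Σ zᵢ(Kᵢ−1)/(1+ψ₁(Kᵢ−1)) = 0.
Feasibility: ΣzᵢKᵢ = 1.280, Σzᵢ/Kᵢ = 1.236 — both > 1, two phases present.
Newton–Raphson from ψ₁ = 0.5:
  ψ₁ = 0.500: g = 0.0110, g' = -0.411 → ψ₁ = 0.527
Converged at ψ₁ = 0.527.
Drum-1 compositions:
  carbon tetrachloride: x = 0.154, y = 0.401
  toluene: x = 0.240, y = 0.253
  n-octane: x = 0.354, y = 0.259
  o-xylene: x = 0.252, y = 0.087
Drum-2 feed = drum-1 vapor: z₂ = (0.4010, 0.2532, 0.2587, 0.0871).
Drum 2:
Material balance + equilibrium reduce to Σ zᵢ(Kᵢ−1)/(1+ψ₂(Kᵢ−1)) = 0.
g(0) = ΣzᵢKᵢ − 1 = 0.072 and g(1) = 1 − Σzᵢ/Kᵢ = -0.429, so a root lies in (0, 1).
Newton–Raphson from ψ₂ = 0.39:
  ψ₂ = 0.390: g = -0.0739, g' = -0.373 → ψ₂ = 0.192
  ψ₂ = 0.192: g = -0.0014, g' = -0.366 → ψ₂ = 0.188
Converged at ψ₂ = 0.188.
  carbon tetrachloride: x = 0.347, y = 0.633
  toluene: x = 0.266, y = 0.197
  n-octane: x = 0.285, y = 0.146
  o-xylene: x = 0.102, y = 0.025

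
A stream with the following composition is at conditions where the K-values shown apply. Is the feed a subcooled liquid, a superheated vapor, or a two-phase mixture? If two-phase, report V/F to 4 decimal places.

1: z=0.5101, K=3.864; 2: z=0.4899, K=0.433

two-phase, V/F = 0.7286

ΣzᵢKᵢ = 2.1832; Σzᵢ/Kᵢ = 1.2634.
Both exceed 1, so a two-phase solution exists.
Binary case is linear: z₁(K₁−1)(1+ψ(K₂−1)) + z₂(K₂−1)(1+ψ(K₁−1)) = 0
⇒ ψ = [z₁(K₁−1)+z₂(K₂−1)] / [−(K₁−1)(K₂−1)] = 1.18315/1.62389 = 0.7286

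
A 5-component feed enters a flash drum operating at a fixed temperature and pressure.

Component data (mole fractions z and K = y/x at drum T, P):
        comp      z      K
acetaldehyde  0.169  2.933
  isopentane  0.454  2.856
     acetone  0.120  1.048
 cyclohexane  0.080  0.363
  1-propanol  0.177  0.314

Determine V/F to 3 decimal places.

V/F = 0.903

Rachford–Rice: g(V/F) = Σ zᵢ(Kᵢ−1)/(1+V/F(Kᵢ−1)) = 0.
g(0) = ΣzᵢKᵢ − 1 = 1.003 and g(1) = 1 − Σzᵢ/Kᵢ = -0.115, so a root lies in (0, 1).
Newton iteration, V/F⁰ = 0.51:
  V/F = 0.510: g = 0.3408, g' = -0.841 → V/F = 0.915
  V/F = 0.915: g = -0.0125, g' = -1.085 → V/F = 0.903
Converged at V/F = 0.903.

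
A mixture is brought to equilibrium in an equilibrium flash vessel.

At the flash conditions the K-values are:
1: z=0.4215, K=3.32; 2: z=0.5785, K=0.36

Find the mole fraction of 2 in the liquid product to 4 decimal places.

Rachford–Rice: g(ψ) = Σ zᵢ(Kᵢ−1)/(1+ψ(Kᵢ−1)) = 0.
Check two-phase: ΣzᵢKᵢ = 1.6076 > 1 and Σzᵢ/Kᵢ = 1.7339 > 1, so g(0) = 0.6076 > 0 and g(1) = -0.7339 < 0.
Binary case is linear: z₁(K₁−1)(1+ψ(K₂−1)) + z₂(K₂−1)(1+ψ(K₁−1)) = 0
⇒ ψ = [z₁(K₁−1)+z₂(K₂−1)] / [−(K₁−1)(K₂−1)] = 0.60764/1.48480 = 0.4092
Compositions from xᵢ = zᵢ/(1+ψ(Kᵢ−1)), yᵢ = Kᵢxᵢ:
  1: x = 0.2162, y = 0.7178
  2: x = 0.7838, y = 0.2822

x_2 = 0.7838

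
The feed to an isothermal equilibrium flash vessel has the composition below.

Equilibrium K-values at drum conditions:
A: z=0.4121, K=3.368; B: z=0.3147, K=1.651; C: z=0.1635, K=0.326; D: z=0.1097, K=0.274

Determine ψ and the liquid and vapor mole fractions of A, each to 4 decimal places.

ψ = 0.8407, x_A = 0.1378, y_A = 0.4641

Newton–Raphson from ψ = 0.46:
  ψ = 0.4600: g = 0.34544, g' = -0.8947 → ψ = 0.8461
  ψ = 0.8461: g = -0.00589, g' = -1.1024 → ψ = 0.8407
Converged at ψ = 0.8407.
Compositions from xᵢ = zᵢ/(1+ψ(Kᵢ−1)), yᵢ = Kᵢxᵢ:
  A: x = 0.1378, y = 0.4641
  B: x = 0.2034, y = 0.3358
  C: x = 0.3773, y = 0.1230
  D: x = 0.2815, y = 0.0771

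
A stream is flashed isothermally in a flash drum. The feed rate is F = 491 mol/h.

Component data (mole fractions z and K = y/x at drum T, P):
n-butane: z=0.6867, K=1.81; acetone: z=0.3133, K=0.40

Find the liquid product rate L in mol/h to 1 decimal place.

Newton iteration, V/F⁰ = 0.5:
  V/F = 0.5000: g = 0.12735, g' = -0.4584 → V/F = 0.7778
  V/F = 0.7778: g = -0.01123, g' = -0.5661 → V/F = 0.7580
  V/F = 0.7580: g = -0.00014, g' = -0.5524 → V/F = 0.7577
Converged at V/F = 0.7577.
Then V = V/F·F = 0.7577·491 = 372.0 mol/h and L = F − V = 119.0 mol/h.

L = 119.0 mol/h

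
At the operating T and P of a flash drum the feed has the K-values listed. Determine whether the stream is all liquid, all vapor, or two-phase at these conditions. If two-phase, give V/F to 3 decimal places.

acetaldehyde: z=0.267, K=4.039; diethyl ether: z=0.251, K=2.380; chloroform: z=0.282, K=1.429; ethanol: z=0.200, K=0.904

all vapor

ΣzᵢKᵢ = 2.260; Σzᵢ/Kᵢ = 0.590.
Since Σzᵢ/Kᵢ < 1 the mixture is above its dew point — single vapor phase.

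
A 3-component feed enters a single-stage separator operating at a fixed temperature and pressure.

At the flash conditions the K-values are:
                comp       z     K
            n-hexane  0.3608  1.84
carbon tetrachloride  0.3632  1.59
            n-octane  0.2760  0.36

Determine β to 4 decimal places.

β = 0.7409

Let β = V/F and solve Σ zᵢ(Kᵢ−1)/(1+β(Kᵢ−1)) = 0.
Check two-phase: ΣzᵢKᵢ = 1.3407 > 1 and Σzᵢ/Kᵢ = 1.1912 > 1, so g(0) = 0.3407 > 0 and g(1) = -0.1912 < 0.
Newton iteration, β⁰ = 0.5:
  β = 0.5000: g = 0.11914, g' = -0.4461 → β = 0.7671
  β = 0.7671: g = -0.01514, g' = -0.5903 → β = 0.7414
  β = 0.7414: g = -0.00030, g' = -0.5672 → β = 0.7409
Converged at β = 0.7409.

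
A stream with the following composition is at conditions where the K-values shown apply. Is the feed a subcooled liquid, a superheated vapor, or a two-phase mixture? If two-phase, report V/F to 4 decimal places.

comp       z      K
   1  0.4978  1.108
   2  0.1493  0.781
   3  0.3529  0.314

ΣzᵢKᵢ = 0.7790; Σzᵢ/Kᵢ = 1.7643.
Since ΣzᵢKᵢ < 1 the mixture is below its bubble point — single liquid phase.

subcooled liquid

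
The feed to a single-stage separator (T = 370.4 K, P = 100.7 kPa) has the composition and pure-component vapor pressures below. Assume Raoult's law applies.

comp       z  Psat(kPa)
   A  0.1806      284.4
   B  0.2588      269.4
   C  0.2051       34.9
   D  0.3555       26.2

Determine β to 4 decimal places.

β = 0.2968

Raoult's law: Kᵢ = Pᵢˢᵃᵗ/P = Pᵢˢᵃᵗ/100.7.
  K_A = 284.4/100.7 = 2.824230, K_B = 269.4/100.7 = 2.675273, K_C = 34.9/100.7 = 0.346574, K_D = 26.2/100.7 = 0.260179
Newton–Raphson from β = 0.5:
  β = 0.5000: g = -0.20823, g' = -1.0628 → β = 0.3041
  β = 0.3041: g = -0.00744, g' = -1.0278 → β = 0.2968
Converged at β = 0.2968.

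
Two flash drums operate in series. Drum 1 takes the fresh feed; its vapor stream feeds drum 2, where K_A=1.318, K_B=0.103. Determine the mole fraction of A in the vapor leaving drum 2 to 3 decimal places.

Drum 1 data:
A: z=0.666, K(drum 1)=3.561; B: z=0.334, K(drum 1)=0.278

Drum 1:
Let ψ₁ = V/F and solve Σ zᵢ(Kᵢ−1)/(1+ψ₁(Kᵢ−1)) = 0.
Check two-phase: ΣzᵢKᵢ = 2.464 > 1 and Σzᵢ/Kᵢ = 1.388 > 1, so g(0) = 1.464 > 0 and g(1) = -0.388 < 0.
Binary case is linear: z₁(K₁−1)(1+ψ₁(K₂−1)) + z₂(K₂−1)(1+ψ₁(K₁−1)) = 0
⇒ ψ₁ = [z₁(K₁−1)+z₂(K₂−1)] / [−(K₁−1)(K₂−1)] = 1.4645/1.8490 = 0.792
Drum-1 compositions:
  A: x = 0.220, y = 0.783
  B: x = 0.780, y = 0.217
Drum-2 feed = drum-1 vapor: z₂ = (0.7831, 0.2169).
Drum 2:
Material balance + equilibrium reduce to Σ zᵢ(Kᵢ−1)/(1+ψ₂(Kᵢ−1)) = 0.
Check two-phase: ΣzᵢKᵢ = 1.055 > 1 and Σzᵢ/Kᵢ = 2.700 > 1, so g(0) = 0.055 > 0 and g(1) = -1.700 < 0.
Binary case is linear: z₁(K₁−1)(1+ψ₂(K₂−1)) + z₂(K₂−1)(1+ψ₂(K₁−1)) = 0
⇒ ψ₂ = [z₁(K₁−1)+z₂(K₂−1)] / [−(K₁−1)(K₂−1)] = 0.0545/0.2852 = 0.191
  A: x = 0.738, y = 0.973
  B: x = 0.262, y = 0.027

y_A (drum 2) = 0.973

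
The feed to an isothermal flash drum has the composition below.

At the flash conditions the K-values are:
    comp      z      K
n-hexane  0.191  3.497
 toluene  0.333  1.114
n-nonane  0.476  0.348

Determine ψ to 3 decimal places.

ψ = 0.198

Rachford–Rice: g(ψ) = Σ zᵢ(Kᵢ−1)/(1+ψ(Kᵢ−1)) = 0.
Feasibility: ΣzᵢKᵢ = 1.205, Σzᵢ/Kᵢ = 1.721 — both > 1, two phases present.
Newton–Raphson from ψ = 0.38:
  ψ = 0.380: g = -0.1315, g' = -0.675 → ψ = 0.185
  ψ = 0.185: g = 0.0103, g' = -0.823 → ψ = 0.198
Converged at ψ = 0.198.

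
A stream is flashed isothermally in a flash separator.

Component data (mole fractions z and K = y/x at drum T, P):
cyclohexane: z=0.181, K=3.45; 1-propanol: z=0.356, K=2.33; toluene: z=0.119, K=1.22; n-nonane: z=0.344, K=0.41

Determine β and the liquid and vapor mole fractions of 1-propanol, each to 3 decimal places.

β = 0.824, x_1-propanol = 0.170, y_1-propanol = 0.396

Material balance + equilibrium reduce to Σ zᵢ(Kᵢ−1)/(1+β(Kᵢ−1)) = 0.
g(0) = ΣzᵢKᵢ − 1 = 0.740 and g(1) = 1 − Σzᵢ/Kᵢ = -0.142, so a root lies in (0, 1).
Newton–Raphson from β = 0.5:
  β = 0.500: g = 0.2194, g' = -0.692 → β = 0.817
  β = 0.817: g = 0.0051, g' = -0.716 → β = 0.824
Converged at β = 0.824.
Compositions from xᵢ = zᵢ/(1+β(Kᵢ−1)), yᵢ = Kᵢxᵢ:
  cyclohexane: x = 0.060, y = 0.207
  1-propanol: x = 0.170, y = 0.396
  toluene: x = 0.101, y = 0.123
  n-nonane: x = 0.669, y = 0.274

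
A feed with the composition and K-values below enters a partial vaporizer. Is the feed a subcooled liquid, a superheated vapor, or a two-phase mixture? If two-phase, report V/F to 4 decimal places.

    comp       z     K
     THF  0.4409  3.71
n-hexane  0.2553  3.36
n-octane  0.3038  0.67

ΣzᵢKᵢ = 2.6971; Σzᵢ/Kᵢ = 0.6483.
Since Σzᵢ/Kᵢ < 1 the mixture is above its dew point — single vapor phase.

superheated vapor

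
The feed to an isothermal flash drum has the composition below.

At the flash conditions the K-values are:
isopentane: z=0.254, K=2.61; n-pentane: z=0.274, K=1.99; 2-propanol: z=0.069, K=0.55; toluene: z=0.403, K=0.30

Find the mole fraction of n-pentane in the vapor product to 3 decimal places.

y_n-pentane = 0.386

Material balance + equilibrium reduce to Σ zᵢ(Kᵢ−1)/(1+ψ(Kᵢ−1)) = 0.
Check two-phase: ΣzᵢKᵢ = 1.367 > 1 and Σzᵢ/Kᵢ = 1.704 > 1, so g(0) = 0.367 > 0 and g(1) = -0.704 < 0.
Newton–Raphson from ψ = 0.68:
  ψ = 0.680: g = -0.2258, g' = -0.994 → ψ = 0.453
  ψ = 0.453: g = -0.0283, g' = -0.794 → ψ = 0.417
Converged at ψ = 0.417.
Compositions from xᵢ = zᵢ/(1+ψ(Kᵢ−1)), yᵢ = Kᵢxᵢ:
  isopentane: x = 0.152, y = 0.397
  n-pentane: x = 0.194, y = 0.386
  2-propanol: x = 0.085, y = 0.047
  toluene: x = 0.569, y = 0.171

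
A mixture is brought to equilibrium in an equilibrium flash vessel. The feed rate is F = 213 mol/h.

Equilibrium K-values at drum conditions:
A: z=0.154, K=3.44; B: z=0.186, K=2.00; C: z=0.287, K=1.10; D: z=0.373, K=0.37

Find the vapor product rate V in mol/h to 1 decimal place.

Iterate (Newton) starting at ψ = 0.5:
  ψ = 0.500: g = -0.0225, g' = -0.587 → ψ = 0.462
Converged at ψ = 0.462.
Then V = ψ·F = 0.4617·213 = 98.3 mol/h and L = F − V = 114.7 mol/h.

V = 98.3 mol/h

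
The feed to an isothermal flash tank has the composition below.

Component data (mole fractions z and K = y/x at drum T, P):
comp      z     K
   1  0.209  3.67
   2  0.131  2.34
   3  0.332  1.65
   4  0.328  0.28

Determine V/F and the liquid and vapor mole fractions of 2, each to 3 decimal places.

Material balance + equilibrium reduce to Σ zᵢ(Kᵢ−1)/(1+V/F(Kᵢ−1)) = 0.
g(0) = ΣzᵢKᵢ − 1 = 0.713 and g(1) = 1 − Σzᵢ/Kᵢ = -0.486, so a root lies in (0, 1).
Newton–Raphson from V/F = 0.5:
  V/F = 0.500: g = 0.1380, g' = -0.853 → V/F = 0.662
  V/F = 0.662: g = -0.0055, g' = -0.950 → V/F = 0.656
Converged at V/F = 0.656.
Compositions from xᵢ = zᵢ/(1+V/F(Kᵢ−1)), yᵢ = Kᵢxᵢ:
  1: x = 0.076, y = 0.279
  2: x = 0.070, y = 0.163
  3: x = 0.233, y = 0.384
  4: x = 0.622, y = 0.174

V/F = 0.656, x_2 = 0.070, y_2 = 0.163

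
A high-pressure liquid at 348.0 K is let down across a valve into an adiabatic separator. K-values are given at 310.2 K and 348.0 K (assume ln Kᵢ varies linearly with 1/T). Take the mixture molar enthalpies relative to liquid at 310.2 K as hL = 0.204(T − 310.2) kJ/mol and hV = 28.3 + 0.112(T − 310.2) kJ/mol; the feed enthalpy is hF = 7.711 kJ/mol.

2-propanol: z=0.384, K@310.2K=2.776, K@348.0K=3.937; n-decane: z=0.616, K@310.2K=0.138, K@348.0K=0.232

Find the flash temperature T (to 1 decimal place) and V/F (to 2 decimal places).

T = 324.1 K, V/F = 0.18

Adiabatic flash: solve Rachford–Rice at each trial T, then check hF = ψ·hV(T) + (1−ψ)·hL(T).
  T = 310.2 K: K = (2.776, 0.138), RR gives ψ = 0.099, H_out = 2.791 kJ/mol
  T = 348.0 K: K = (3.937, 0.232), RR gives ψ = 0.290, H_out = 14.916 kJ/mol
  T = 329.1 K: K = (3.339, 0.182), RR gives ψ = 0.206, H_out = 9.324 kJ/mol
  T = 319.6 K: K = (3.051, 0.159), RR gives ψ = 0.156, H_out = 6.204 kJ/mol
  T = 324.4 K: K = (3.196, 0.170), RR gives ψ = 0.182, H_out = 7.815 kJ/mol
  T = 322.0 K: K = (3.123, 0.164), RR gives ψ = 0.169, H_out = 7.019 kJ/mol
Linear interpolation between T = 322.0 (H_out = 7.019) and T = 324.4 (H_out = 7.815) on hF = 7.711 gives T ≈ 324.1 K, at which ψ = 0.18.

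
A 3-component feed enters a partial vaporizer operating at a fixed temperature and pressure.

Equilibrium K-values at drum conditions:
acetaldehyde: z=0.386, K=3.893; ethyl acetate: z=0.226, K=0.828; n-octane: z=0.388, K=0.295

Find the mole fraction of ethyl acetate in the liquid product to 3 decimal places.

Rachford–Rice: g(ψ) = Σ zᵢ(Kᵢ−1)/(1+ψ(Kᵢ−1)) = 0.
Check two-phase: ΣzᵢKᵢ = 1.804 > 1 and Σzᵢ/Kᵢ = 1.687 > 1, so g(0) = 0.804 > 0 and g(1) = -0.687 < 0.
Newton iteration, ψ⁰ = 0.5:
  ψ = 0.500: g = -0.0085, g' = -1.008 → ψ = 0.492
Converged at ψ = 0.492.
Compositions from xᵢ = zᵢ/(1+ψ(Kᵢ−1)), yᵢ = Kᵢxᵢ:
  acetaldehyde: x = 0.159, y = 0.620
  ethyl acetate: x = 0.247, y = 0.204
  n-octane: x = 0.594, y = 0.175

x_ethyl acetate = 0.247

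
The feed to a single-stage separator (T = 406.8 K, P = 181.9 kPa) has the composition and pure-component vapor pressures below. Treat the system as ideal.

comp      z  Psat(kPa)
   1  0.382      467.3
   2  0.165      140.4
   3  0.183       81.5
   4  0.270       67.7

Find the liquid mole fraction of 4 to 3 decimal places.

x_4 = 0.348

Raoult's law: Kᵢ = Pᵢˢᵃᵗ/P = Pᵢˢᵃᵗ/181.9.
  K_1 = 467.3/181.9 = 2.56899, K_2 = 140.4/181.9 = 0.77185, K_3 = 81.5/181.9 = 0.44805, K_4 = 67.7/181.9 = 0.37218
Newton–Raphson from V/F = 0.5:
  V/F = 0.500: g = -0.0932, g' = -0.639 → V/F = 0.354
  V/F = 0.354: g = 0.0008, g' = -0.661 → V/F = 0.355
Converged at V/F = 0.355.
Compositions from xᵢ = zᵢ/(1+V/F(Kᵢ−1)), yᵢ = Kᵢxᵢ:
  1: x = 0.245, y = 0.630
  2: x = 0.180, y = 0.139
  3: x = 0.228, y = 0.102
  4: x = 0.348, y = 0.129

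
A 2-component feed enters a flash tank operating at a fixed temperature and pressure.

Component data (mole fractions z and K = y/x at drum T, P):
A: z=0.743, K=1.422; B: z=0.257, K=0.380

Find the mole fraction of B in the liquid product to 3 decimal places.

x_B = 0.405

Material balance + equilibrium reduce to Σ zᵢ(Kᵢ−1)/(1+V/F(Kᵢ−1)) = 0.
g(0) = ΣzᵢKᵢ − 1 = 0.154 and g(1) = 1 − Σzᵢ/Kᵢ = -0.199, so a root lies in (0, 1).
Newton–Raphson from V/F = 0.43:
  V/F = 0.430: g = 0.0481, g' = -0.278 → V/F = 0.603
  V/F = 0.603: g = -0.0045, g' = -0.336 → V/F = 0.589
Converged at V/F = 0.589.
Compositions from xᵢ = zᵢ/(1+V/F(Kᵢ−1)), yᵢ = Kᵢxᵢ:
  A: x = 0.595, y = 0.846
  B: x = 0.405, y = 0.154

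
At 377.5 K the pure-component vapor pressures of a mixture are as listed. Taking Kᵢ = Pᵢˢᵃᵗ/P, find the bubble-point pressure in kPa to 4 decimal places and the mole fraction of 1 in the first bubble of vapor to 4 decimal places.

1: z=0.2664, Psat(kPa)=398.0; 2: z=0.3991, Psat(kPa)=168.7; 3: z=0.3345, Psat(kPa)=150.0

At the bubble point ψ → 0, so ΣzᵢKᵢ = 1 with Kᵢ = Pᵢˢᵃᵗ/P ⇒ P = ΣzᵢPᵢˢᵃᵗ.
P = 0.2664·398.0 + 0.3991·168.7 + 0.3345·150.0 = 223.5304 kPa
yᵢ = zᵢPᵢˢᵃᵗ/P ⇒ y_1 = 0.2664·398.0/223.5304 = 0.4743

Pbub = 223.5304 kPa, y_1 = 0.4743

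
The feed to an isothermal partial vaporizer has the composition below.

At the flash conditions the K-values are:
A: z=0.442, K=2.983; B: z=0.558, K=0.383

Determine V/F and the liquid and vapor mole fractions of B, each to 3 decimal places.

V/F = 0.435, x_B = 0.763, y_B = 0.292

Material balance + equilibrium reduce to Σ zᵢ(Kᵢ−1)/(1+V/F(Kᵢ−1)) = 0.
g(0) = ΣzᵢKᵢ − 1 = 0.532 and g(1) = 1 − Σzᵢ/Kᵢ = -0.605, so a root lies in (0, 1).
Newton iteration, V/F⁰ = 0.5:
  V/F = 0.500: g = -0.0578, g' = -0.882 → V/F = 0.435
Converged at V/F = 0.435.
Compositions from xᵢ = zᵢ/(1+V/F(Kᵢ−1)), yᵢ = Kᵢxᵢ:
  A: x = 0.237, y = 0.708
  B: x = 0.763, y = 0.292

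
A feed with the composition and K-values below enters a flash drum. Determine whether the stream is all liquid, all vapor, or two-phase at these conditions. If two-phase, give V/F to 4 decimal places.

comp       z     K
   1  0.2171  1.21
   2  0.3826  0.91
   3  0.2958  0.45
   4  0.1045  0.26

all liquid

ΣzᵢKᵢ = 0.7711; Σzᵢ/Kᵢ = 1.6591.
Since ΣzᵢKᵢ < 1 the mixture is below its bubble point — single liquid phase.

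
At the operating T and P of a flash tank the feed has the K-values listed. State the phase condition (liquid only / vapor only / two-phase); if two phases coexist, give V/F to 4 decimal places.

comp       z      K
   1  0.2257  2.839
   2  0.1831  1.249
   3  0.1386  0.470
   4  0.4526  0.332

ΣzᵢKᵢ = 1.0849; Σzᵢ/Kᵢ = 1.8842.
Both exceed 1, so a two-phase solution exists.
Material balance + equilibrium reduce to Σ zᵢ(Kᵢ−1)/(1+ψ(Kᵢ−1)) = 0.
Newton iteration, ψ⁰ = 0.5:
  ψ = 0.5000: g = -0.29712, g' = -0.7435 → ψ = 0.1004
  ψ = 0.1004: g = -0.00680, g' = -0.8302 → ψ = 0.0922
  ψ = 0.0922: g = 0.00004, g' = -0.8412 → ψ = 0.0923
Converged at ψ = 0.0923.

two-phase, V/F = 0.0923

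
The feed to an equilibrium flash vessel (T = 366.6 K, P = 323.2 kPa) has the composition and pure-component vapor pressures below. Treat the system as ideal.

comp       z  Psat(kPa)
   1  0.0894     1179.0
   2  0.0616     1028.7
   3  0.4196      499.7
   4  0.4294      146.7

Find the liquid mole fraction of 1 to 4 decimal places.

x_1 = 0.0365

Raoult's law: Kᵢ = Pᵢˢᵃᵗ/P = Pᵢˢᵃᵗ/323.2.
  K_1 = 1179.0/323.2 = 3.647896, K_2 = 1028.7/323.2 = 3.182859, K_3 = 499.7/323.2 = 1.546101, K_4 = 146.7/323.2 = 0.453899
Material balance + equilibrium reduce to Σ zᵢ(Kᵢ−1)/(1+ψ(Kᵢ−1)) = 0.
g(0) = ΣzᵢKᵢ − 1 = 0.3658 and g(1) = 1 − Σzᵢ/Kᵢ = -0.2613, so a root lies in (0, 1).
Newton iteration, ψ⁰ = 0.41:
  ψ = 0.4100: g = 0.06954, g' = -0.5220 → ψ = 0.5432
  ψ = 0.5432: g = 0.00192, g' = -0.5001 → ψ = 0.5471
Converged at ψ = 0.5471.
Compositions from xᵢ = zᵢ/(1+ψ(Kᵢ−1)), yᵢ = Kᵢxᵢ:
  1: x = 0.0365, y = 0.1332
  2: x = 0.0281, y = 0.0894
  3: x = 0.3231, y = 0.4995
  4: x = 0.6123, y = 0.2779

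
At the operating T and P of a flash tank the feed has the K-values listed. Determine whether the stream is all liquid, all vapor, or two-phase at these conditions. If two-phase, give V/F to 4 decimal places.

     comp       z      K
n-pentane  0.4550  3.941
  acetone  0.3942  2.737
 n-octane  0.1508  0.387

all vapor

ΣzᵢKᵢ = 2.9304; Σzᵢ/Kᵢ = 0.6491.
Since Σzᵢ/Kᵢ < 1 the mixture is above its dew point — single vapor phase.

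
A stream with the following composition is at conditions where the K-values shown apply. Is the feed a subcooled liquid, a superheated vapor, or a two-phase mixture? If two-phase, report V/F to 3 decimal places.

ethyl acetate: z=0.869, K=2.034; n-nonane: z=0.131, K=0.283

ΣzᵢKᵢ = 1.805; Σzᵢ/Kᵢ = 0.890.
Since Σzᵢ/Kᵢ < 1 the mixture is above its dew point — single vapor phase.

superheated vapor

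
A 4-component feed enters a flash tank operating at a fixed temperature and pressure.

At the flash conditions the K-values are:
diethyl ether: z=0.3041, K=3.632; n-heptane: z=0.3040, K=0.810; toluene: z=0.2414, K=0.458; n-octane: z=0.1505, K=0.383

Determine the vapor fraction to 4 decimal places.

ψ = 0.4524

Newton–Raphson from ψ = 0.5:
  ψ = 0.5000: g = -0.03199, g' = -0.6594 → ψ = 0.4515
  ψ = 0.4515: g = 0.00064, g' = -0.6874 → ψ = 0.4524
Converged at ψ = 0.4524.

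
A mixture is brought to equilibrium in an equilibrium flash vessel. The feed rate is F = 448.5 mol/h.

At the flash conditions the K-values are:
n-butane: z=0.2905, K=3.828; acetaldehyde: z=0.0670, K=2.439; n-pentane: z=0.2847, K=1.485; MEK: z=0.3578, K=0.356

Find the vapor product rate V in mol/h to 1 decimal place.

Newton iteration, V/F⁰ = 0.58:
  V/F = 0.5800: g = 0.10367, g' = -0.7934 → V/F = 0.7107
  V/F = 0.7107: g = -0.00157, g' = -0.8319 → V/F = 0.7088
Converged at V/F = 0.7088.
Then V = V/F·F = 0.7088·448.5 = 317.9 mol/h and L = F − V = 130.6 mol/h.

V = 317.9 mol/h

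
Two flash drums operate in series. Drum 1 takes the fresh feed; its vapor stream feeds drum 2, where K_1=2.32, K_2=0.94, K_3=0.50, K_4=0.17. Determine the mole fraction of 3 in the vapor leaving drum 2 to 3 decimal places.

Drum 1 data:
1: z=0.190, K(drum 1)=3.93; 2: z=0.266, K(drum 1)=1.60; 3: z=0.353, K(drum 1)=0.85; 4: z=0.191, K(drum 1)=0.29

Drum 1:
Material balance + equilibrium reduce to Σ zᵢ(Kᵢ−1)/(1+ψ₁(Kᵢ−1)) = 0.
Check two-phase: ΣzᵢKᵢ = 1.528 > 1 and Σzᵢ/Kᵢ = 1.289 > 1, so g(0) = 0.528 > 0 and g(1) = -0.289 < 0.
Newton–Raphson from ψ₁ = 0.5:
  ψ₁ = 0.500: g = 0.0811, g' = -0.566 → ψ₁ = 0.643
Converged at ψ₁ = 0.643.
Drum-1 compositions:
  1: x = 0.066, y = 0.259
  2: x = 0.192, y = 0.307
  3: x = 0.391, y = 0.332
  4: x = 0.352, y = 0.102
Drum-2 feed = drum-1 vapor: z₂ = (0.2589, 0.3071, 0.3321, 0.1019).
Drum 2:
Material balance + equilibrium reduce to Σ zᵢ(Kᵢ−1)/(1+ψ₂(Kᵢ−1)) = 0.
Feasibility: ΣzᵢKᵢ = 1.073, Σzᵢ/Kᵢ = 1.702 — both > 1, two phases present.
Iterate (Newton) starting at ψ₂ = 0.5:
  ψ₂ = 0.500: g = -0.1792, g' = -0.518 → ψ₂ = 0.154
  ψ₂ = 0.154: g = -0.0115, g' = -0.502 → ψ₂ = 0.131
Converged at ψ₂ = 0.131.
  1: x = 0.221, y = 0.512
  2: x = 0.310, y = 0.291
  3: x = 0.355, y = 0.178
  4: x = 0.114, y = 0.019

y_3 (drum 2) = 0.178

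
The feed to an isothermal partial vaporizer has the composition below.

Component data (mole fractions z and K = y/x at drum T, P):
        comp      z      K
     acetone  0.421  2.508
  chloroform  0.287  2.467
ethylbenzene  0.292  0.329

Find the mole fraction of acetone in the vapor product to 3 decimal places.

Let ψ = V/F and solve Σ zᵢ(Kᵢ−1)/(1+ψ(Kᵢ−1)) = 0.
Feasibility: ΣzᵢKᵢ = 1.860, Σzᵢ/Kᵢ = 1.172 — both > 1, two phases present.
Newton–Raphson from ψ = 0.5:
  ψ = 0.500: g = 0.3100, g' = -0.814 → ψ = 0.881
  ψ = 0.881: g = -0.0225, g' = -1.080 → ψ = 0.860
  ψ = 0.860: g = -0.0005, g' = -1.037 → ψ = 0.859
Converged at ψ = 0.859.
Compositions from xᵢ = zᵢ/(1+ψ(Kᵢ−1)), yᵢ = Kᵢxᵢ:
  acetone: x = 0.183, y = 0.460
  chloroform: x = 0.127, y = 0.313
  ethylbenzene: x = 0.690, y = 0.227

y_acetone = 0.460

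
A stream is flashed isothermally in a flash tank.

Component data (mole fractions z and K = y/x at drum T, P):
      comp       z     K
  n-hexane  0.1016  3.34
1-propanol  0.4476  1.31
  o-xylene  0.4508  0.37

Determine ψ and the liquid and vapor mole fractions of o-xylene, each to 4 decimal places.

ψ = 0.1410, x_o-xylene = 0.4948, y_o-xylene = 0.1831

Let ψ = V/F and solve Σ zᵢ(Kᵢ−1)/(1+ψ(Kᵢ−1)) = 0.
Feasibility: ΣzᵢKᵢ = 1.0925, Σzᵢ/Kᵢ = 1.5905 — both > 1, two phases present.
Iterate (Newton) starting at ψ = 0.5:
  ψ = 0.5000: g = -0.18491, g' = -0.5317 → ψ = 0.1522
  ψ = 0.1522: g = -0.00633, g' = -0.5606 → ψ = 0.1409
  ψ = 0.1409: g = 0.00005, g' = -0.5696 → ψ = 0.1410
Converged at ψ = 0.1410.
Compositions from xᵢ = zᵢ/(1+ψ(Kᵢ−1)), yᵢ = Kᵢxᵢ:
  n-hexane: x = 0.0764, y = 0.2551
  1-propanol: x = 0.4289, y = 0.5618
  o-xylene: x = 0.4948, y = 0.1831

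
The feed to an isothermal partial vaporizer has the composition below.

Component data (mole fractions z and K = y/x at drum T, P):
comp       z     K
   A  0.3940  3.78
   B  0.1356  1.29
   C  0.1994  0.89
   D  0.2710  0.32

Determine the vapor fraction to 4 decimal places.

Material balance + equilibrium reduce to Σ zᵢ(Kᵢ−1)/(1+ψ(Kᵢ−1)) = 0.
Check two-phase: ΣzᵢKᵢ = 1.9284 > 1 and Σzᵢ/Kᵢ = 1.2803 > 1, so g(0) = 0.9284 > 0 and g(1) = -0.2803 < 0.
Newton iteration, ψ⁰ = 0.5:
  ψ = 0.5000: g = 0.19021, g' = -0.8322 → ψ = 0.7286
  ψ = 0.7286: g = 0.00543, g' = -0.8355 → ψ = 0.7351
Converged at ψ = 0.7351.

ψ = 0.7351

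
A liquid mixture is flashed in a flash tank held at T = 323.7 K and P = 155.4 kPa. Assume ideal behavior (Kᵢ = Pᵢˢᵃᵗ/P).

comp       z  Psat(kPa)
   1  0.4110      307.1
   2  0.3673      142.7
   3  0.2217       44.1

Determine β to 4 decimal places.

β = 0.4800

Raoult's law: Kᵢ = Pᵢˢᵃᵗ/P = Pᵢˢᵃᵗ/155.4.
  K_1 = 307.1/155.4 = 1.976190, K_2 = 142.7/155.4 = 0.918275, K_3 = 44.1/155.4 = 0.283784
Let β = V/F and solve Σ zᵢ(Kᵢ−1)/(1+β(Kᵢ−1)) = 0.
Feasibility: ΣzᵢKᵢ = 1.2124, Σzᵢ/Kᵢ = 1.3892 — both > 1, two phases present.
Newton iteration, β⁰ = 0.55:
  β = 0.5500: g = -0.03236, g' = -0.4781 → β = 0.4823
  β = 0.4823: g = -0.00105, g' = -0.4491 → β = 0.4800
Converged at β = 0.4800.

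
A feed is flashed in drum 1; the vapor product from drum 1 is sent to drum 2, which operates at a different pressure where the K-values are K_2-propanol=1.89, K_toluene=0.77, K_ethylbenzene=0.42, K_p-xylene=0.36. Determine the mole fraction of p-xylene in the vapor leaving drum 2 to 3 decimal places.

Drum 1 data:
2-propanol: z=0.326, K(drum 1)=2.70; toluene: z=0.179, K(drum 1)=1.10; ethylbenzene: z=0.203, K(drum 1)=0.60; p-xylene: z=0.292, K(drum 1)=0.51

y_p-xylene (drum 2) = 0.091

Drum 1:
Rachford–Rice: g(ψ₁) = Σ zᵢ(Kᵢ−1)/(1+ψ₁(Kᵢ−1)) = 0.
Feasibility: ΣzᵢKᵢ = 1.348, Σzᵢ/Kᵢ = 1.194 — both > 1, two phases present.
Newton–Raphson from ψ₁ = 0.5:
  ψ₁ = 0.500: g = 0.0256, g' = -0.451 → ψ₁ = 0.557
  ψ₁ = 0.557: g = 0.0004, g' = -0.437 → ψ₁ = 0.558
Converged at ψ₁ = 0.558.
Drum-1 compositions:
  2-propanol: x = 0.167, y = 0.452
  toluene: x = 0.170, y = 0.186
  ethylbenzene: x = 0.261, y = 0.157
  p-xylene: x = 0.402, y = 0.205
Drum-2 feed = drum-1 vapor: z₂ = (0.4518, 0.1865, 0.1568, 0.2049).
Drum 2:
Let ψ₂ = V/F and solve Σ zᵢ(Kᵢ−1)/(1+ψ₂(Kᵢ−1)) = 0.
g(0) = ΣzᵢKᵢ − 1 = 0.137 and g(1) = 1 − Σzᵢ/Kᵢ = -0.424, so a root lies in (0, 1).
Iterate (Newton) starting at ψ₂ = 0.52:
  ψ₂ = 0.520: g = -0.1006, g' = -0.477 → ψ₂ = 0.309
  ψ₂ = 0.309: g = -0.0050, g' = -0.440 → ψ₂ = 0.297
Converged at ψ₂ = 0.297.
  2-propanol: x = 0.357, y = 0.675
  toluene: x = 0.200, y = 0.154
  ethylbenzene: x = 0.189, y = 0.080
  p-xylene: x = 0.253, y = 0.091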